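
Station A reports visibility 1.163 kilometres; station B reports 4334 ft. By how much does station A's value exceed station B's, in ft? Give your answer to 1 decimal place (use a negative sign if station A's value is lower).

station A: 1.163 km = 3815.617 ft.
Difference: 3815.617 − 4334.000 = -518.4 ft.

-518.4 ft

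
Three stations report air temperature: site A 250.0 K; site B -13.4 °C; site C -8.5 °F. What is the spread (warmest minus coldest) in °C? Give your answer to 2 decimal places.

site A: 250.0 K = -23.150 °C.
site C: -8.5 °F = -22.500 °C.
Spread: (-13.400) − (-23.150) = 9.750 °C.

9.75 °C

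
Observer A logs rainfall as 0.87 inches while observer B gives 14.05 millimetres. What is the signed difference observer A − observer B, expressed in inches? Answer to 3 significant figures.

observer B: 14.05 mm = 0.55315 in.
Difference: 0.87000 − 0.55315 = 0.317 in.

0.317 in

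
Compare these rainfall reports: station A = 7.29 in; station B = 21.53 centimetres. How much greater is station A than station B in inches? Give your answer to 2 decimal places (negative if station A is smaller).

station B: 21.53 cm = 8.4764 in.
Difference: 7.2900 − 8.4764 = -1.19 in.

-1.19 in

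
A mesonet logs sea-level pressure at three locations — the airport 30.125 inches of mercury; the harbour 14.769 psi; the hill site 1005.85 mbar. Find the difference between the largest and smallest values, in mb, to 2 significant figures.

14 mb

the airport: 30.125 inHg = 1020.15 mb.
the harbour: 14.769 psi = 1018.29 mb.
Spread: 1020.15 − 1005.85 = 14 mb.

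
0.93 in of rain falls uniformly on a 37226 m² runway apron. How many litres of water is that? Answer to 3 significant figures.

879000 litres

Depth: 0.93 in × 25.4 = 23.622 mm.
1 mm over 1 m² is 1 L, so volume = 23.622 × 37226 = 879352.57 L ≈ 879000 L.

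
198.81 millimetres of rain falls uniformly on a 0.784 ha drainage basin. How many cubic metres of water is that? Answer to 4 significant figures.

1559 cubic metres

Area: 0.784 ha = 7840 m².
1 mm over 1 m² is 1 L, so volume = 198.81 × 7840 = 1558670.4 L = 1559 m³.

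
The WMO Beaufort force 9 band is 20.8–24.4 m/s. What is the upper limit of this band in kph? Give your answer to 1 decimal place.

87.8 km/h

20.8–24.4 m/s × 3.6 = 74.9–87.8 km/h.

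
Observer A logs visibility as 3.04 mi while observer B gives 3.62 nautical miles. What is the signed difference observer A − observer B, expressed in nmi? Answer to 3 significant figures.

observer A: 3.04 SM = 2.64169 nmi.
Difference: 2.64169 − 3.62000 = -0.978 nmi.

-0.978 nmi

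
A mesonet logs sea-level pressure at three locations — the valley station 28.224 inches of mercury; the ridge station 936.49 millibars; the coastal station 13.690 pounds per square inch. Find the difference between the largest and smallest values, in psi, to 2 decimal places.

0.28 psi

the valley station: 28.224 inHg = 13.8623 psi.
the ridge station: 936.49 mb = 13.5826 psi.
Spread: 13.8623 − 13.5826 = 0.28 psi.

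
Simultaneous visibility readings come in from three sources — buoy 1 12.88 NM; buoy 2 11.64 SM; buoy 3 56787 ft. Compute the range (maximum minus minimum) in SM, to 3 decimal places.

buoy 1: 12.88 nmi = 14.82204 SM.
buoy 3: 56787 ft = 10.75511 SM.
Spread: 14.82204 − 10.75511 = 4.067 SM.

4.067 SM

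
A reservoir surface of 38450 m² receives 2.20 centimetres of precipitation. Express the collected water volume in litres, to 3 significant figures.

846000 litres

Depth: 2.20 cm × 10 = 22 mm.
1 mm over 1 m² is 1 L, so volume = 22 × 38450 = 845900 L ≈ 846000 L.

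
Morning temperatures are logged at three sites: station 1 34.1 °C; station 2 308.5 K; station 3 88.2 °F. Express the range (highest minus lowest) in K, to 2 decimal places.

4.13 K

station 2: 308.5 K = 35.350 °C.
station 3: 88.2 °F = 31.222 °C.
Spread: 35.350 − 31.222 = 4.128 °C.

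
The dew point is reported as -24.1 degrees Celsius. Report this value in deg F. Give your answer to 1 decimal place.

-11.4 °F

°F = °C × 9/5 + 32 = -24.1 × 1.8 + 32 = -11.4 °F.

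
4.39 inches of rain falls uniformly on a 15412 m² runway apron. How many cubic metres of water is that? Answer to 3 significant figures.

1720 cubic metres

Depth: 4.39 in × 25.4 = 111.506 mm.
1 mm over 1 m² is 1 L, so volume = 111.506 × 15412 = 1718530.5 L = 1720 m³.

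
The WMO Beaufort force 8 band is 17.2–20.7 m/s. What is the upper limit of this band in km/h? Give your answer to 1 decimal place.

74.5 km/h

17.2–20.7 m/s × 3.6 = 61.9–74.5 km/h.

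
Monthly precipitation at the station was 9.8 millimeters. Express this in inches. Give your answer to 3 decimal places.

1 mm = 0.0393701 in, so 9.8 × 0.0393701 = 0.386 in.

0.386 in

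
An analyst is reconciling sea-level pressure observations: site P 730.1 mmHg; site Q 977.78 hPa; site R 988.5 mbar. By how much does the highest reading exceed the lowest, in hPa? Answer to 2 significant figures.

site P: 730.1 mmHg = 973.39 hPa.
site R: 988.5 mb = 988.50 hPa.
Spread: 988.50 − 973.39 = 15 hPa.

15 hPa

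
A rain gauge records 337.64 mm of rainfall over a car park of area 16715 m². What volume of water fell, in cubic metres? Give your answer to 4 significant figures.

5644 cubic metres

1 mm over 1 m² is 1 L, so volume = 337.64 × 16715 = 5643652.6 L = 5644 m³.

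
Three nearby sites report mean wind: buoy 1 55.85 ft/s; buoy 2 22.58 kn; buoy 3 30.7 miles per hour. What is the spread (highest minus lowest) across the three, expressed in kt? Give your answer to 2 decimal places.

10.51 kt

buoy 1: 55.85 ft/s = 33.0902 kt.
buoy 3: 30.7 mph = 26.6776 kt.
Spread: 33.0902 − 22.5800 = 10.51 kt.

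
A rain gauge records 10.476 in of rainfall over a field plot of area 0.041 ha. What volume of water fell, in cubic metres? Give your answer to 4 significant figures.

109.1 cubic metres

Depth: 10.476 in × 25.4 = 266.0904 mm.
Area: 0.041 ha = 410 m².
1 mm over 1 m² is 1 L, so volume = 266.0904 × 410 = 109097.06 L = 109.1 m³.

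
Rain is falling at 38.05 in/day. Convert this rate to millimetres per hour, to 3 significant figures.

38.05 in/day × 25.4 mm/in × 0.0416667 day/hour = 40.3 mm/hour.

40.3 mm/hour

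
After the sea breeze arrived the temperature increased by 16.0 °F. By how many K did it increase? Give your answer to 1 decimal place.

8.9 K

Converting a difference, only the 9/5 scale factor applies: ΔK = 16.0 × 0.5556 = 8.9 K.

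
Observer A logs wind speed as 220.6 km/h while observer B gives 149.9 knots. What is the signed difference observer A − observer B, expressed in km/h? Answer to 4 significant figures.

-57.01 km/h

observer B: 149.9 kt = 277.6148 km/h.
Difference: 220.6000 − 277.6148 = -57.01 km/h.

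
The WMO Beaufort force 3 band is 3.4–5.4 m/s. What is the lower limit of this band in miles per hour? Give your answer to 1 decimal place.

3.4–5.4 m/s × 2.237 = 7.6–12.1 mph.

7.6 mph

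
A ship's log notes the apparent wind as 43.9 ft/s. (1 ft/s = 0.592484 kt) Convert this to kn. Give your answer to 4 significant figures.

26.01 kt

1 ft/s = 0.592484 kt, so 43.9 × 0.592484 = 26.01 kt.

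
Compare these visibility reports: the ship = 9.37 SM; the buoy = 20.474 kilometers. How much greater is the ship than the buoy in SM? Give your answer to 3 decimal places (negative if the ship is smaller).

the buoy: 20.474 km = 12.72195 SM.
Difference: 9.37000 − 12.72195 = -3.352 SM.

-3.352 SM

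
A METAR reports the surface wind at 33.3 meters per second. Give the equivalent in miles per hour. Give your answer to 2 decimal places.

1 m/s = 2.23694 mph, so 33.3 × 2.23694 = 74.49 mph.

74.49 mph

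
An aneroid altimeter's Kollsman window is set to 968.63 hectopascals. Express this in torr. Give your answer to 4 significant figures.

726.5 mmHg

1 hPa = 0.750062 mmHg, so 968.63 × 0.750062 = 726.5 mmHg.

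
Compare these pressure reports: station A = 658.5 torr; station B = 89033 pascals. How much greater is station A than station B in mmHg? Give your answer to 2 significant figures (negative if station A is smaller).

-9.3 mmHg

station B: 89033 Pa = 667.802 mmHg.
Difference: 658.500 − 667.802 = -9.3 mmHg.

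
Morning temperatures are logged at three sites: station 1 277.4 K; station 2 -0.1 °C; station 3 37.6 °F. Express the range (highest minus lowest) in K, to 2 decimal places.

station 1: 277.4 K = 4.250 °C.
station 3: 37.6 °F = 3.111 °C.
Spread: 4.250 − (-0.100) = 4.350 °C.

4.35 K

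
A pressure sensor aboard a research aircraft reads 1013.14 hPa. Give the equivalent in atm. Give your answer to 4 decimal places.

0.9999 atm

1 hPa = 0.000986923 atm, so 1013.14 × 0.000986923 = 0.9999 atm.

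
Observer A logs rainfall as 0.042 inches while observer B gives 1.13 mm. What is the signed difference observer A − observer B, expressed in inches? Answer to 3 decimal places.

observer B: 1.13 mm = 0.04449 in.
Difference: 0.04200 − 0.04449 = -0.002 in.

-0.002 in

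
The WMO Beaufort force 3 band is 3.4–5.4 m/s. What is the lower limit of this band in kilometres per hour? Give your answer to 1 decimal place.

12.2 km/h

3.4–5.4 m/s × 3.6 = 12.2–19.4 km/h.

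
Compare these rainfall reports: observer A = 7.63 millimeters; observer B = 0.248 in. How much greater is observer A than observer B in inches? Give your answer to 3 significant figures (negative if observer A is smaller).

0.0524 in

observer A: 7.63 mm = 0.300394 in.
Difference: 0.300394 − 0.248000 = 0.0524 in.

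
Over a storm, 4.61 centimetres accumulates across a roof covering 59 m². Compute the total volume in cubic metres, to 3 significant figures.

Depth: 4.61 cm × 10 = 46.1 mm.
1 mm over 1 m² is 1 L, so volume = 46.1 × 59 = 2719.9 L = 2.72 m³.

2.72 cubic metres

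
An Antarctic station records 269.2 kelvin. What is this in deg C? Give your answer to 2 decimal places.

°C = 269.2 − 273.15 = -3.95 °C.

-3.95 °C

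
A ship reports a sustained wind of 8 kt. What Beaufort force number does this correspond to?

8 kt lies in the Beaufort 3 band (gentle breeze, 7–10 kt).

Beaufort force 3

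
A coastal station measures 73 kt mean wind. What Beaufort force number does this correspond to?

Beaufort force 12

73 kt lies in the Beaufort 12 band (hurricane force, ≥64 kt).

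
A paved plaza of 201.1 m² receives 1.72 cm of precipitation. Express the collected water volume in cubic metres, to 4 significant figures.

Depth: 1.72 cm × 10 = 17.2 mm.
1 mm over 1 m² is 1 L, so volume = 17.2 × 201.1 = 3458.92 L = 3.459 m³.

3.459 cubic metres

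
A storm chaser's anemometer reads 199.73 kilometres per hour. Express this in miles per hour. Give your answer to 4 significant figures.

124.1 mph

1 km/h = 0.621371 mph, so 199.73 × 0.621371 = 124.1 mph.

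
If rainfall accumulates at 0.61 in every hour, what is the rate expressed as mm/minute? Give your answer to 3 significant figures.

0.61 in/hour × 25.4 mm/in × 0.0166667 hour/minute = 0.258 mm/minute.

0.258 mm/minute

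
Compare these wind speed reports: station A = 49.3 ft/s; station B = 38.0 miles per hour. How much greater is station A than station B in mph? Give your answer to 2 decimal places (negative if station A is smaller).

station A: 49.3 ft/s = 33.6136 mph.
Difference: 33.6136 − 38.0000 = -4.39 mph.

-4.39 mph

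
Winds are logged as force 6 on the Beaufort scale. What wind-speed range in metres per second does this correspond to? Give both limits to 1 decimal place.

10.8 to 13.8 m/s

Beaufort 6 (strong breeze) spans 10.8–13.8 m/s.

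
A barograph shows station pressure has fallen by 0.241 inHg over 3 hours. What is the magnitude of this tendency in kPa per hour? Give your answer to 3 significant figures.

0.241 inHg / 3 h × 3.38639 kPa/inHg = 0.272 kPa/h.

0.272 kPa per hour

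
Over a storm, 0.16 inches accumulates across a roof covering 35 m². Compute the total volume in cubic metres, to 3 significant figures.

0.142 cubic metres

Depth: 0.16 in × 25.4 = 4.064 mm.
1 mm over 1 m² is 1 L, so volume = 4.064 × 35 = 142.24 L = 0.142 m³.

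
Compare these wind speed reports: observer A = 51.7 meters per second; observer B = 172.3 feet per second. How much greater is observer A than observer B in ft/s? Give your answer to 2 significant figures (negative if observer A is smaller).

observer A: 51.7 m/s = 169.619 ft/s.
Difference: 169.619 − 172.300 = -2.7 ft/s.

-2.7 ft/s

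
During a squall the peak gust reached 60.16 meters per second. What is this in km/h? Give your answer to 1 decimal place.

216.6 km/h

1 m/s = 3.6 km/h, so 60.16 × 3.6 = 216.6 km/h.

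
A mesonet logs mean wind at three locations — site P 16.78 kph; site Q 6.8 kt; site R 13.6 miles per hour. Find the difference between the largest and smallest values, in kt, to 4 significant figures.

site P: 16.78 km/h = 9.06048 kt.
site R: 13.6 mph = 11.81808 kt.
Spread: 11.81808 − 6.80000 = 5.018 kt.

5.018 kt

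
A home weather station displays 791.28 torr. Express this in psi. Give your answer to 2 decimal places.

1 mmHg = 0.0193368 psi, so 791.28 × 0.0193368 = 15.30 psi.

15.30 psi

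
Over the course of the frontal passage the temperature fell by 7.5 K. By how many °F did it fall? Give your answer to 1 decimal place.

13.5 °F

For a temperature change the 32° offset cancels: Δ°F = 7.5 × 1.8 = 13.5 °F.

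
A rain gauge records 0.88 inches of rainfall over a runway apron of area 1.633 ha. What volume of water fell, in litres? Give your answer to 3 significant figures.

Depth: 0.88 in × 25.4 = 22.352 mm.
Area: 1.633 ha = 16330 m².
1 mm over 1 m² is 1 L, so volume = 22.352 × 16330 = 365008.16 L ≈ 365000 L.

365000 litres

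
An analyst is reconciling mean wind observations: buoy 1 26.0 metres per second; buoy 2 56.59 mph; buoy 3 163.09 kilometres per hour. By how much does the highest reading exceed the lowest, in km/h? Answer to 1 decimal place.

72.0 km/h

buoy 1: 26.0 m/s = 93.600 km/h.
buoy 2: 56.59 mph = 91.073 km/h.
Spread: 163.090 − 91.073 = 72.0 km/h.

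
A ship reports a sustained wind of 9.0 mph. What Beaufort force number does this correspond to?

9.0 mph = 4.0 m/s, which is Beaufort 3 (gentle breeze, 3.4–5.4 m/s).

Beaufort force 3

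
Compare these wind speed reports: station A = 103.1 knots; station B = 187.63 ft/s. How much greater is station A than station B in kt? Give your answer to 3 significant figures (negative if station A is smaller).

-8.07 kt

station B: 187.63 ft/s = 111.1677 kt.
Difference: 103.1000 − 111.1677 = -8.07 kt.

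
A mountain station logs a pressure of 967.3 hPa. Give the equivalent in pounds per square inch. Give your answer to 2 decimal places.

14.03 psi

1 hPa = 0.0145038 psi, so 967.3 × 0.0145038 = 14.03 psi.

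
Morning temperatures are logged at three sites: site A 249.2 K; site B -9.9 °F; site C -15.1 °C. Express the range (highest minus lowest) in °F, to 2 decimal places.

site A: 249.2 K = -23.950 °C.
site B: -9.9 °F = -23.278 °C.
Spread: (-15.100) − (-23.950) = 8.850 °C = 15.93 °F.

15.93 °F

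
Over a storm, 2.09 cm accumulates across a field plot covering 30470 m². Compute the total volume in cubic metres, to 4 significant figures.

636.8 cubic metres

Depth: 2.09 cm × 10 = 20.9 mm.
1 mm over 1 m² is 1 L, so volume = 20.9 × 30470 = 636823 L = 636.8 m³.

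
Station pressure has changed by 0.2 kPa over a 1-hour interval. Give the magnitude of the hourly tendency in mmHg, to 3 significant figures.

1.50 mmHg per hour

0.2 kPa / 1 h × 7.50062 mmHg/kPa = 1.50 mmHg/h.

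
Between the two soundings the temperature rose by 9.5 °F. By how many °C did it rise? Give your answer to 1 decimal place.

A change of 1 °C equals a change of 1.8 °F: Δ°C = 9.5 × 0.5556 = 5.3 °C.

5.3 °C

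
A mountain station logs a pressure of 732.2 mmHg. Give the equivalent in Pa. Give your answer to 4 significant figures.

97620 Pa

1 mmHg = 133.322 Pa, so 732.2 × 133.322 = 97620 Pa.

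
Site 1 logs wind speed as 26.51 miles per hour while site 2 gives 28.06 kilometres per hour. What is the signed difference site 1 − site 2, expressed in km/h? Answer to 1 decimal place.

site 1: 26.51 mph = 42.664 km/h.
Difference: 42.664 − 28.060 = 14.6 km/h.

14.6 km/h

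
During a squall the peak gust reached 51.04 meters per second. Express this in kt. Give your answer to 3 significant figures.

1 m/s = 1.94384 kt, so 51.04 × 1.94384 = 99.2 kt.

99.2 kt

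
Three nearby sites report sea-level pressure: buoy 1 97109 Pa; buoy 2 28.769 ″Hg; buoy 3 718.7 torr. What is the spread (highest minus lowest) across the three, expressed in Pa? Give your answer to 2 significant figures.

1600 Pa

buoy 2: 28.769 inHg = 97423.03 Pa.
buoy 3: 718.7 mmHg = 95818.80 Pa.
Spread: 97423.03 − 95818.80 = 1600 Pa.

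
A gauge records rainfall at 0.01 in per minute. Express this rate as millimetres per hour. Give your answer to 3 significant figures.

15.2 mm/hour

0.01 in/minute × 25.4 mm/in × 60 minute/hour = 15.2 mm/hour.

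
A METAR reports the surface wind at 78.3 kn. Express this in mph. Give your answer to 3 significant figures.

90.1 mph

1 kt = 1.15078 mph, so 78.3 × 1.15078 = 90.1 mph.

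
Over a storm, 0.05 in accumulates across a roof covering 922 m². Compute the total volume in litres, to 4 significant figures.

1171 litres

Depth: 0.05 in × 25.4 = 1.27 mm.
1 mm over 1 m² is 1 L, so volume = 1.27 × 922 = 1170.94 L ≈ 1171 L.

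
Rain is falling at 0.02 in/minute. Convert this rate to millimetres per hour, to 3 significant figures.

0.02 in/minute × 25.4 mm/in × 60 minute/hour = 30.5 mm/hour.

30.5 mm/hour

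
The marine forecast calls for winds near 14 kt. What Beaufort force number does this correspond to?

Beaufort force 4

14 kt lies in the Beaufort 4 band (moderate breeze, 11–16 kt).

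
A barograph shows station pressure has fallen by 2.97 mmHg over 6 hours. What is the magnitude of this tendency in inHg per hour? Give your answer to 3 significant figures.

0.0195 inHg per hour

2.97 mmHg / 6 h × 0.0393701 inHg/mmHg = 0.0195 inHg/h.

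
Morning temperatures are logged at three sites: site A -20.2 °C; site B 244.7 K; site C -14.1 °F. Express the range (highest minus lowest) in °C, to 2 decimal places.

site B: 244.7 K = -28.450 °C.
site C: -14.1 °F = -25.611 °C.
Spread: (-20.200) − (-28.450) = 8.250 °C.

8.25 °C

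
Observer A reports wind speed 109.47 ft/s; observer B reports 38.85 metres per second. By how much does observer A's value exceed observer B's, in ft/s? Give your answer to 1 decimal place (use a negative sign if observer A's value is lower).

observer B: 38.85 m/s = 127.461 ft/s.
Difference: 109.470 − 127.461 = -18.0 ft/s.

-18.0 ft/s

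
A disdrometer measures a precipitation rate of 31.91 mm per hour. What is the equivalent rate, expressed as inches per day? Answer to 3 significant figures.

31.91 mm/hour × 0.0393701 in/mm × 24 hour/day = 30.2 in/day.

30.2 in/day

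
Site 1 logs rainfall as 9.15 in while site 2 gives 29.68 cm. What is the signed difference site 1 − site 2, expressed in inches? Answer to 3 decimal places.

-2.535 in

site 2: 29.68 cm = 11.68504 in.
Difference: 9.15000 − 11.68504 = -2.535 in.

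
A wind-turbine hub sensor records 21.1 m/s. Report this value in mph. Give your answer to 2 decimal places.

1 m/s = 2.23694 mph, so 21.1 × 2.23694 = 47.20 mph.

47.20 mph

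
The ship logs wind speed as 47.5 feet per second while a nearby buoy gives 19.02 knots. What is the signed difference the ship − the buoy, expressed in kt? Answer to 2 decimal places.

the ship: 47.5 ft/s = 28.1430 kt.
Difference: 28.1430 − 19.0200 = 9.12 kt.

9.12 kt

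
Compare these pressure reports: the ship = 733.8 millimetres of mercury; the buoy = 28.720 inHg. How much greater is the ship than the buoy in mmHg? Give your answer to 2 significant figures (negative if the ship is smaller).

4.3 mmHg

the buoy: 28.720 inHg = 729.488 mmHg.
Difference: 733.800 − 729.488 = 4.3 mmHg.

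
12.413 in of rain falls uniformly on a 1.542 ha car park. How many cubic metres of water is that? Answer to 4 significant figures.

Depth: 12.413 in × 25.4 = 315.2902 mm.
Area: 1.542 ha = 15420 m².
1 mm over 1 m² is 1 L, so volume = 315.2902 × 15420 = 4861774.9 L = 4862 m³.

4862 cubic metres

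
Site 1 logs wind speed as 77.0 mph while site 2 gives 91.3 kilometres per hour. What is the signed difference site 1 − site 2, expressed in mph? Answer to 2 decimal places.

site 2: 91.3 km/h = 56.7312 mph.
Difference: 77.0000 − 56.7312 = 20.27 mph.

20.27 mph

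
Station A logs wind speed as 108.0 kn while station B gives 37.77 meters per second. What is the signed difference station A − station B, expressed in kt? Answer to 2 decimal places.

34.58 kt

station B: 37.77 m/s = 73.4190 kt.
Difference: 108.0000 − 73.4190 = 34.58 kt.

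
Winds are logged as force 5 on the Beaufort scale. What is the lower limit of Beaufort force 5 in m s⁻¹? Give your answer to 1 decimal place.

Beaufort 5 (fresh breeze) spans 8.0–10.7 m/s.

8.0 m/s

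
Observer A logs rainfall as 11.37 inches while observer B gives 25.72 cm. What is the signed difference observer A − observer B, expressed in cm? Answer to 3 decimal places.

observer A: 11.37 in = 28.87980 cm.
Difference: 28.87980 − 25.72000 = 3.160 cm.

3.160 cm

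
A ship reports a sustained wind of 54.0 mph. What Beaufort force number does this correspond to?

Beaufort force 9

54.0 mph = 24.1 m/s, which is Beaufort 9 (strong gale, 20.8–24.4 m/s).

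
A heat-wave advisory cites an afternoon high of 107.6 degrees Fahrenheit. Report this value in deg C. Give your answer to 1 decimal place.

°C = (°F − 32) × 5/9 = (107.6 − 32) / 1.8 = 42.0 °C.

42.0 °C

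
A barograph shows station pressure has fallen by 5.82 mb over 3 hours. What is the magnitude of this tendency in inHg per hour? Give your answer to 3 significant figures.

5.82 mb / 3 h × 0.02953 inHg/mb = 0.0573 inHg/h.

0.0573 inHg per hour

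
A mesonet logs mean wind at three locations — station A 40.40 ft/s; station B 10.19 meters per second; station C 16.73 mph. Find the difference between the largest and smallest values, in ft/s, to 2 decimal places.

station B: 10.19 m/s = 33.4318 ft/s.
station C: 16.73 mph = 24.5373 ft/s.
Spread: 40.4000 − 24.5373 = 15.86 ft/s.

15.86 ft/s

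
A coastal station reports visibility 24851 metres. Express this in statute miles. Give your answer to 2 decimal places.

15.44 SM

1 m = 0.000621371 SM, so 24851 × 0.000621371 = 15.44 SM.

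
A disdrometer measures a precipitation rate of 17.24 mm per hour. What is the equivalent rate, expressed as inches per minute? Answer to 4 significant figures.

0.01131 in/minute

17.24 mm/hour × 0.0393701 in/mm × 0.0166667 hour/minute = 0.01131 in/minute.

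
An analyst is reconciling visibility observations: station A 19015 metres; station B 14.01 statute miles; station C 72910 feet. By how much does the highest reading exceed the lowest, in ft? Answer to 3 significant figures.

station A: 19015 m = 62385.17 ft.
station B: 14.01 SM = 73972.80 ft.
Spread: 73972.80 − 62385.17 = 11600 ft.

11600 ft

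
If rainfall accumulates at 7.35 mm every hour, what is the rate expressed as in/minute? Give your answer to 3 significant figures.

0.00482 in/minute

7.35 mm/hour × 0.0393701 in/mm × 0.0166667 hour/minute = 0.00482 in/minute.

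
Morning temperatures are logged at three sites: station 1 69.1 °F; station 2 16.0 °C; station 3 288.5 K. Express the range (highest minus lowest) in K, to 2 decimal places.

station 1: 69.1 °F = 20.611 °C.
station 3: 288.5 K = 15.350 °C.
Spread: 20.611 − 15.350 = 5.261 °C.

5.26 K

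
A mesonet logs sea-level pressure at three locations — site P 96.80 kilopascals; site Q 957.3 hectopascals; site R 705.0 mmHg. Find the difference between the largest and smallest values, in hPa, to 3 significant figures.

28.1 hPa

site P: 96.80 kPa = 968.000 hPa.
site R: 705.0 mmHg = 939.923 hPa.
Spread: 968.000 − 939.923 = 28.1 hPa.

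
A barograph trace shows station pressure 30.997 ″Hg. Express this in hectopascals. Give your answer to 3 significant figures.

1 inHg = 33.8639 hPa, so 30.997 × 33.8639 = 1050 hPa.

1050 hPa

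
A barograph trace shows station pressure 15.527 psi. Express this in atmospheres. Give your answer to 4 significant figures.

1.057 atm

1 psi = 0.068046 atm, so 15.527 × 0.068046 = 1.057 atm.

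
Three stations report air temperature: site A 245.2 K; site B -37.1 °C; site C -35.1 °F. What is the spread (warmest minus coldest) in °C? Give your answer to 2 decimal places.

9.33 °C

site A: 245.2 K = -27.950 °C.
site C: -35.1 °F = -37.278 °C.
Spread: (-27.950) − (-37.278) = 9.328 °C.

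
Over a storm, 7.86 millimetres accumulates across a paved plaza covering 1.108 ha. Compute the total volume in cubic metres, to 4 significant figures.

Area: 1.108 ha = 11080 m².
1 mm over 1 m² is 1 L, so volume = 7.86 × 11080 = 87088.8 L = 87.09 m³.

87.09 cubic metres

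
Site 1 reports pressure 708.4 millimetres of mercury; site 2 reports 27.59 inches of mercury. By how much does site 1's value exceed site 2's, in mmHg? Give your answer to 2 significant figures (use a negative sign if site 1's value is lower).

7.6 mmHg

site 2: 27.59 inHg = 700.786 mmHg.
Difference: 708.400 − 700.786 = 7.6 mmHg.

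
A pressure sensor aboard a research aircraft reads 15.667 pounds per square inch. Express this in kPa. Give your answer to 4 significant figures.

108.0 kPa

1 psi = 6.89476 kPa, so 15.667 × 6.89476 = 108.0 kPa.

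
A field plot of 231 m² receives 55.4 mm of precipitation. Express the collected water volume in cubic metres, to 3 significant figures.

12.8 cubic metres

1 mm over 1 m² is 1 L, so volume = 55.4 × 231 = 12797.4 L = 12.8 m³.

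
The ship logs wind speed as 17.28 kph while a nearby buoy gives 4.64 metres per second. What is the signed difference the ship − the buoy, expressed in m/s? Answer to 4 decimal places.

0.1600 m/s

the ship: 17.28 km/h = 4.800000 m/s.
Difference: 4.800000 − 4.640000 = 0.1600 m/s.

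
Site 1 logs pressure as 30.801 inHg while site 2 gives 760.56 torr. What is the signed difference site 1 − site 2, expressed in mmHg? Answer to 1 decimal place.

site 1: 30.801 inHg = 782.345 mmHg.
Difference: 782.345 − 760.560 = 21.8 mmHg.

21.8 mmHg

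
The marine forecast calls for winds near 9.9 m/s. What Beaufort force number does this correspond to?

9.9 m/s lies in the Beaufort 5 band (fresh breeze, 8.0–10.7 m/s).

Beaufort force 5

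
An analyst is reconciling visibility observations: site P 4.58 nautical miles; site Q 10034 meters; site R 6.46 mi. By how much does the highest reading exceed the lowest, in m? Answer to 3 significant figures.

1910 m

site P: 4.58 nmi = 8482.16 m.
site R: 6.46 SM = 10396.36 m.
Spread: 10396.36 − 8482.16 = 1910 m.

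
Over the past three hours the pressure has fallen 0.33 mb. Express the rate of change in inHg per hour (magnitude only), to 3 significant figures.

0.00325 inHg per hour

0.33 mb / 3 h × 0.02953 inHg/mb = 0.00325 inHg/h.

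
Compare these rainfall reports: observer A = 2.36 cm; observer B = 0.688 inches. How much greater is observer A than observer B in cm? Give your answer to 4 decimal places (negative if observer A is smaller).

0.6125 cm

observer B: 0.688 in = 1.747520 cm.
Difference: 2.360000 − 1.747520 = 0.6125 cm.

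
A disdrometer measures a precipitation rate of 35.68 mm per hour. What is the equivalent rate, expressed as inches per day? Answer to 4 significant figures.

33.71 in/day

35.68 mm/hour × 0.0393701 in/mm × 24 hour/day = 33.71 in/day.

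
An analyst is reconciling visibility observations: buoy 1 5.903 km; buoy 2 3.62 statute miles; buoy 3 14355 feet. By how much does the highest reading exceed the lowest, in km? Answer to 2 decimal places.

buoy 2: 3.62 SM = 5.8258 km.
buoy 3: 14355 ft = 4.3754 km.
Spread: 5.9030 − 4.3754 = 1.53 km.

1.53 km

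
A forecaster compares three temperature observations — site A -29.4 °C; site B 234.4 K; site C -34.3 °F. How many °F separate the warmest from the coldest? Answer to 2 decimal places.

16.83 °F

site B: 234.4 K = -38.750 °C.
site C: -34.3 °F = -36.833 °C.
Spread: (-29.400) − (-38.750) = 9.350 °C = 16.83 °F.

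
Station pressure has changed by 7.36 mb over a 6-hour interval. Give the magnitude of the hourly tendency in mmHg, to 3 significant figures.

0.920 mmHg per hour

7.36 mb / 6 h × 0.750062 mmHg/mb = 0.920 mmHg/h.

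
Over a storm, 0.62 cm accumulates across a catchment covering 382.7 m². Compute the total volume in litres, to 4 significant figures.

Depth: 0.62 cm × 10 = 6.2 mm.
1 mm over 1 m² is 1 L, so volume = 6.2 × 382.7 = 2372.74 L ≈ 2373 L.

2373 litres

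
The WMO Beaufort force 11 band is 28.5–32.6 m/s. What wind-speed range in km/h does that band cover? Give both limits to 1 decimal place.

28.5–32.6 m/s × 3.6 = 102.6–117.4 km/h.

102.6 to 117.4 km/h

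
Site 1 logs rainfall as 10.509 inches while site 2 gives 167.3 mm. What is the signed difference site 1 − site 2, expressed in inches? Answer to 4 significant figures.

site 2: 167.3 mm = 6.58661 in.
Difference: 10.50900 − 6.58661 = 3.922 in.

3.922 in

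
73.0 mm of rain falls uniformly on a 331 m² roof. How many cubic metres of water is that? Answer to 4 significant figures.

1 mm over 1 m² is 1 L, so volume = 73 × 331 = 24163 L = 24.16 m³.

24.16 cubic metres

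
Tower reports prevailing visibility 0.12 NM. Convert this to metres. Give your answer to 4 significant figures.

222.2 m

1 nmi = 1852 m, so 0.12 × 1852 = 222.2 m.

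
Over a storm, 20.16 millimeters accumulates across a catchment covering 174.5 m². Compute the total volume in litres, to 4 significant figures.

1 mm over 1 m² is 1 L, so volume = 20.16 × 174.5 = 3517.92 L ≈ 3518 L.

3518 litres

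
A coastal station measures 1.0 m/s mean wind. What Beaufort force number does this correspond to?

Beaufort force 1

1.0 m/s lies in the Beaufort 1 band (light air, 0.3–1.5 m/s).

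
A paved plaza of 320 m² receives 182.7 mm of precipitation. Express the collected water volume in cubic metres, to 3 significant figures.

58.5 cubic metres

1 mm over 1 m² is 1 L, so volume = 182.7 × 320 = 58464 L = 58.5 m³.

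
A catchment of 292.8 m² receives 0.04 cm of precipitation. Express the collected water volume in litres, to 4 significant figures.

Depth: 0.04 cm × 10 = 0.4 mm.
1 mm over 1 m² is 1 L, so volume = 0.4 × 292.8 = 117.12 L ≈ 117.1 L.

117.1 litres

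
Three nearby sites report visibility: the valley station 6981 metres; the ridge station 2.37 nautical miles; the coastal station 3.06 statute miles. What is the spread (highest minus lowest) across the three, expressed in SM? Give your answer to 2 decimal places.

the valley station: 6981 m = 4.3378 SM.
the ridge station: 2.37 nmi = 2.7273 SM.
Spread: 4.3378 − 2.7273 = 1.61 SM.

1.61 SM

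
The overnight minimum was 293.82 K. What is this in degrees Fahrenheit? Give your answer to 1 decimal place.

First to °C: 20.67 °C.
Then to °F: 69.2 °F.

69.2 °F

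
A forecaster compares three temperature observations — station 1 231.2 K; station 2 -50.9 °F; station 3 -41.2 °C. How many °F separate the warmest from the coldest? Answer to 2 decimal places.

8.74 °F

station 1: 231.2 K = -41.950 °C.
station 2: -50.9 °F = -46.056 °C.
Spread: (-41.200) − (-46.056) = 4.856 °C = 8.74 °F.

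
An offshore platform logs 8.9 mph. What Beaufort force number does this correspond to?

Beaufort force 3

8.9 mph = 4.0 m/s, which is Beaufort 3 (gentle breeze, 3.4–5.4 m/s).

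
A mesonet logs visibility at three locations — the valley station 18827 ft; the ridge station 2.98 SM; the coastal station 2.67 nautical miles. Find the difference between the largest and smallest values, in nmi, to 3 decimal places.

the valley station: 18827 ft = 3.09853 nmi.
the ridge station: 2.98 SM = 2.58955 nmi.
Spread: 3.09853 − 2.58955 = 0.509 nmi.

0.509 nmi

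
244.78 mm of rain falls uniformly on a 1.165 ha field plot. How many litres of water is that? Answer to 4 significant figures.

2852000 litres

Area: 1.165 ha = 11650 m².
1 mm over 1 m² is 1 L, so volume = 244.78 × 11650 = 2851687 L ≈ 2852000 L.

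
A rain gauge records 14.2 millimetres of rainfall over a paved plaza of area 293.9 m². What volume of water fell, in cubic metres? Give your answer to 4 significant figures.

4.173 cubic metres

1 mm over 1 m² is 1 L, so volume = 14.2 × 293.9 = 4173.38 L = 4.173 m³.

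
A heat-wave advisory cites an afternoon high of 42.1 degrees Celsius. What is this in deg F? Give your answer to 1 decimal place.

°F = °C × 9/5 + 32 = 42.1 × 1.8 + 32 = 107.8 °F.

107.8 °F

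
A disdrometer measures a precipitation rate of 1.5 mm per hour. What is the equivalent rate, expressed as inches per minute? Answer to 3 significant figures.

1.5 mm/hour × 0.0393701 in/mm × 0.0166667 hour/minute = 0.000984 in/minute.

0.000984 in/minute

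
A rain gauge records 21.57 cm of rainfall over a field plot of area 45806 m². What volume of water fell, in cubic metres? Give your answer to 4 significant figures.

Depth: 21.57 cm × 10 = 215.7 mm.
1 mm over 1 m² is 1 L, so volume = 215.7 × 45806 = 9880354.2 L = 9880 m³.

9880 cubic metres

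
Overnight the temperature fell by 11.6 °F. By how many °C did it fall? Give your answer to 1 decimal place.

6.4 °C

A change of 1 °C equals a change of 1.8 °F: Δ°C = 11.6 × 0.5556 = 6.4 °C.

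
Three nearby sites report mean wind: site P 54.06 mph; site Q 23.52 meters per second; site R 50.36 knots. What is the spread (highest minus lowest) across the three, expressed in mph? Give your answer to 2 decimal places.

site Q: 23.52 m/s = 52.6127 mph.
site R: 50.36 kt = 57.9533 mph.
Spread: 57.9533 − 52.6127 = 5.34 mph.

5.34 mph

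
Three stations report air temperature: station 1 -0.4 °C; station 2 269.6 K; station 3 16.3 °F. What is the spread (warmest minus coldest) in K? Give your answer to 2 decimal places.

8.32 K

station 2: 269.6 K = -3.550 °C.
station 3: 16.3 °F = -8.722 °C.
Spread: (-0.400) − (-8.722) = 8.322 °C.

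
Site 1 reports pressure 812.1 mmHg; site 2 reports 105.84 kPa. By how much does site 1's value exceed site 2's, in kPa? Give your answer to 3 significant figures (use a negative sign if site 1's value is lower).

site 1: 812.1 mmHg = 108.2711 kPa.
Difference: 108.2711 − 105.8400 = 2.43 kPa.

2.43 kPa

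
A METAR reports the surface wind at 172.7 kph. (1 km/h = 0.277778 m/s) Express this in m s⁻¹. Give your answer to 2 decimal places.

47.97 m/s

1 km/h = 0.277778 m/s, so 172.7 × 0.277778 = 47.97 m/s.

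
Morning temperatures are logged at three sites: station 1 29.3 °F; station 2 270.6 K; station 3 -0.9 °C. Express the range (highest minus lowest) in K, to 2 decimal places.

1.65 K

station 1: 29.3 °F = -1.500 °C.
station 2: 270.6 K = -2.550 °C.
Spread: (-0.900) − (-2.550) = 1.650 °C.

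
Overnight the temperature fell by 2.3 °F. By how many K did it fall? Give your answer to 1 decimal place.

1.3 K

Converting a difference, only the 9/5 scale factor applies: ΔK = 2.3 × 0.5556 = 1.3 K.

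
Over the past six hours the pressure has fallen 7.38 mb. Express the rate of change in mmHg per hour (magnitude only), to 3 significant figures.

0.923 mmHg per hour

7.38 mb / 6 h × 0.750062 mmHg/mb = 0.923 mmHg/h.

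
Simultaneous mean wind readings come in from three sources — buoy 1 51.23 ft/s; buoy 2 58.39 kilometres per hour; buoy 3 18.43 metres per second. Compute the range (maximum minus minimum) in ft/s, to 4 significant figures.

9.236 ft/s

buoy 2: 58.39 km/h = 53.21340 ft/s.
buoy 3: 18.43 m/s = 60.46588 ft/s.
Spread: 60.46588 − 51.23000 = 9.236 ft/s.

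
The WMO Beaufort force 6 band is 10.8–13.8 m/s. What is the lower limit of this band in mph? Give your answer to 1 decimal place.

24.2 mph

10.8–13.8 m/s × 2.237 = 24.2–30.9 mph.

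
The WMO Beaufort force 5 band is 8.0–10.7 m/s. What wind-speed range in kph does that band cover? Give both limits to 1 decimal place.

28.8 to 38.5 km/h

8.0–10.7 m/s × 3.6 = 28.8–38.5 km/h.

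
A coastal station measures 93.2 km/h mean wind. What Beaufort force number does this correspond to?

Beaufort force 10

93.2 km/h = 25.9 m/s, which is Beaufort 10 (storm, 24.5–28.4 m/s).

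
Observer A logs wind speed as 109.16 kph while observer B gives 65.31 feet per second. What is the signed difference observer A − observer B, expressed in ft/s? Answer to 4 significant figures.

34.17 ft/s

observer A: 109.16 km/h = 99.4824 ft/s.
Difference: 99.4824 − 65.3100 = 34.17 ft/s.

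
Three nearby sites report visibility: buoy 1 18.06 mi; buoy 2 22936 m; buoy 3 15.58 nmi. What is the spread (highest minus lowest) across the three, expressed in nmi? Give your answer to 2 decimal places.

buoy 1: 18.06 SM = 15.6937 nmi.
buoy 2: 22936 m = 12.3844 nmi.
Spread: 15.6937 − 12.3844 = 3.31 nmi.

3.31 nmi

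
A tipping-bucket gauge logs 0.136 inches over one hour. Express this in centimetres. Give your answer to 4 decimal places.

1 in = 2.54 cm, so 0.136 × 2.54 = 0.3454 cm.

0.3454 cm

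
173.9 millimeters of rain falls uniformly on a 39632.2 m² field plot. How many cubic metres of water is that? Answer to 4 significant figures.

6892 cubic metres

1 mm over 1 m² is 1 L, so volume = 173.9 × 39632.2 = 6892039.6 L = 6892 m³.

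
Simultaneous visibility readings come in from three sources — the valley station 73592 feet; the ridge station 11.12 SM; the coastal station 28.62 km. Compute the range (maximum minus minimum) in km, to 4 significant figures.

10.72 km

the valley station: 73592 ft = 22.4308 km.
the ridge station: 11.12 SM = 17.8959 km.
Spread: 28.6200 − 17.8959 = 10.72 km.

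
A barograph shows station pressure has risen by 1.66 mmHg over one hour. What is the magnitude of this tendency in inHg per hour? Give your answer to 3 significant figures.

0.0654 inHg per hour

1.66 mmHg / 1 h × 0.0393701 inHg/mmHg = 0.0654 inHg/h.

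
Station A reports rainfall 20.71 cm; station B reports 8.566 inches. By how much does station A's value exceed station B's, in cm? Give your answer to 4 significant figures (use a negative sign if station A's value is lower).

-1.048 cm

station B: 8.566 in = 21.75764 cm.
Difference: 20.71000 − 21.75764 = -1.048 cm.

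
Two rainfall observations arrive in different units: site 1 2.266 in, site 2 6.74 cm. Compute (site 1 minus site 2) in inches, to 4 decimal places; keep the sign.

site 2: 6.74 cm = 2.653543 in.
Difference: 2.266000 − 2.653543 = -0.3875 in.

-0.3875 in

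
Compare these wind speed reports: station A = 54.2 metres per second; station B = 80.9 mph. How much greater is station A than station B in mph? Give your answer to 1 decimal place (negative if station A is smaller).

station A: 54.2 m/s = 121.242 mph.
Difference: 121.242 − 80.900 = 40.3 mph.

40.3 mph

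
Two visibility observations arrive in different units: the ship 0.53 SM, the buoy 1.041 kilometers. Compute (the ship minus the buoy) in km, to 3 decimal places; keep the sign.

the ship: 0.53 SM = 0.85295 km.
Difference: 0.85295 − 1.04100 = -0.188 km.

-0.188 km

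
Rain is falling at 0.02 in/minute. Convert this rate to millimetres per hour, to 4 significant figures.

30.48 mm/hour

0.02 in/minute × 25.4 mm/in × 60 minute/hour = 30.48 mm/hour.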